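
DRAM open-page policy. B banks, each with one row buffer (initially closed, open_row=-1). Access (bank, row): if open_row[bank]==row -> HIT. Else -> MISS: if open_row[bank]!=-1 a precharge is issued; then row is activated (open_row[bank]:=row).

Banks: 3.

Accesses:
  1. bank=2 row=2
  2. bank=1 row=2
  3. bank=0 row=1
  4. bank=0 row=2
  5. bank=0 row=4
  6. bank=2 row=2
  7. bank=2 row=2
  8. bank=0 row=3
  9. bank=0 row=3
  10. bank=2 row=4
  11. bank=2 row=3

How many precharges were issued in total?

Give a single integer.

Answer: 5

Derivation:
Acc 1: bank2 row2 -> MISS (open row2); precharges=0
Acc 2: bank1 row2 -> MISS (open row2); precharges=0
Acc 3: bank0 row1 -> MISS (open row1); precharges=0
Acc 4: bank0 row2 -> MISS (open row2); precharges=1
Acc 5: bank0 row4 -> MISS (open row4); precharges=2
Acc 6: bank2 row2 -> HIT
Acc 7: bank2 row2 -> HIT
Acc 8: bank0 row3 -> MISS (open row3); precharges=3
Acc 9: bank0 row3 -> HIT
Acc 10: bank2 row4 -> MISS (open row4); precharges=4
Acc 11: bank2 row3 -> MISS (open row3); precharges=5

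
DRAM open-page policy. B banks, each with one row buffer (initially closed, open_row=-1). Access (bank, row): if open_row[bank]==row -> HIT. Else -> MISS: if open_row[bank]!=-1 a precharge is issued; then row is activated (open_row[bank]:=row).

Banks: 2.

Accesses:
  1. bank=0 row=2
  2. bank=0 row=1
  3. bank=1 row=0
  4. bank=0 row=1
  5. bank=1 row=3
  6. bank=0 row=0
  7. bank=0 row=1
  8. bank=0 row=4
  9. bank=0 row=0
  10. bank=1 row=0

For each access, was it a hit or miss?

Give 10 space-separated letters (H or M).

Answer: M M M H M M M M M M

Derivation:
Acc 1: bank0 row2 -> MISS (open row2); precharges=0
Acc 2: bank0 row1 -> MISS (open row1); precharges=1
Acc 3: bank1 row0 -> MISS (open row0); precharges=1
Acc 4: bank0 row1 -> HIT
Acc 5: bank1 row3 -> MISS (open row3); precharges=2
Acc 6: bank0 row0 -> MISS (open row0); precharges=3
Acc 7: bank0 row1 -> MISS (open row1); precharges=4
Acc 8: bank0 row4 -> MISS (open row4); precharges=5
Acc 9: bank0 row0 -> MISS (open row0); precharges=6
Acc 10: bank1 row0 -> MISS (open row0); precharges=7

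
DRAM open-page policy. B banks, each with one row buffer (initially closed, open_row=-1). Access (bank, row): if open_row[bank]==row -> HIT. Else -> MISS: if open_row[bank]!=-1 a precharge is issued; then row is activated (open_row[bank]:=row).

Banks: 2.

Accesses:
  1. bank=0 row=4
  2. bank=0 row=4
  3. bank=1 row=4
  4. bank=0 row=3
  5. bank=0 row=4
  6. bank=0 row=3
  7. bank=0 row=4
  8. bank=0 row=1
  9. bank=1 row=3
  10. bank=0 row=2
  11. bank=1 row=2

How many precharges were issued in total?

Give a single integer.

Acc 1: bank0 row4 -> MISS (open row4); precharges=0
Acc 2: bank0 row4 -> HIT
Acc 3: bank1 row4 -> MISS (open row4); precharges=0
Acc 4: bank0 row3 -> MISS (open row3); precharges=1
Acc 5: bank0 row4 -> MISS (open row4); precharges=2
Acc 6: bank0 row3 -> MISS (open row3); precharges=3
Acc 7: bank0 row4 -> MISS (open row4); precharges=4
Acc 8: bank0 row1 -> MISS (open row1); precharges=5
Acc 9: bank1 row3 -> MISS (open row3); precharges=6
Acc 10: bank0 row2 -> MISS (open row2); precharges=7
Acc 11: bank1 row2 -> MISS (open row2); precharges=8

Answer: 8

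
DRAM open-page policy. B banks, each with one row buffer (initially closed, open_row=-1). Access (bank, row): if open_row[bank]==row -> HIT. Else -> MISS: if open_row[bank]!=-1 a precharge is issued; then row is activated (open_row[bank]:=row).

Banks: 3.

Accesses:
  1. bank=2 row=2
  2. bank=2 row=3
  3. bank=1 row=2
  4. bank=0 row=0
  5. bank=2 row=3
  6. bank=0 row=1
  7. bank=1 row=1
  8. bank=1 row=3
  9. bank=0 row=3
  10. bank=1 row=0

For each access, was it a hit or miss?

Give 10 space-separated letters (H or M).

Answer: M M M M H M M M M M

Derivation:
Acc 1: bank2 row2 -> MISS (open row2); precharges=0
Acc 2: bank2 row3 -> MISS (open row3); precharges=1
Acc 3: bank1 row2 -> MISS (open row2); precharges=1
Acc 4: bank0 row0 -> MISS (open row0); precharges=1
Acc 5: bank2 row3 -> HIT
Acc 6: bank0 row1 -> MISS (open row1); precharges=2
Acc 7: bank1 row1 -> MISS (open row1); precharges=3
Acc 8: bank1 row3 -> MISS (open row3); precharges=4
Acc 9: bank0 row3 -> MISS (open row3); precharges=5
Acc 10: bank1 row0 -> MISS (open row0); precharges=6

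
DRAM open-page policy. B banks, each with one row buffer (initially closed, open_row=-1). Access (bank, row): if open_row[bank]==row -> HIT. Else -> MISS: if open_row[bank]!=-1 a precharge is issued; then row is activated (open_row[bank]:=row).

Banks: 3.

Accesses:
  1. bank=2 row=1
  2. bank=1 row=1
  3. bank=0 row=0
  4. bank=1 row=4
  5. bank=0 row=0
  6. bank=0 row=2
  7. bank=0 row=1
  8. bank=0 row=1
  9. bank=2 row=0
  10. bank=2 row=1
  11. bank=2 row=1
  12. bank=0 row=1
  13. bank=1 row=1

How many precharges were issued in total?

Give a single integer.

Acc 1: bank2 row1 -> MISS (open row1); precharges=0
Acc 2: bank1 row1 -> MISS (open row1); precharges=0
Acc 3: bank0 row0 -> MISS (open row0); precharges=0
Acc 4: bank1 row4 -> MISS (open row4); precharges=1
Acc 5: bank0 row0 -> HIT
Acc 6: bank0 row2 -> MISS (open row2); precharges=2
Acc 7: bank0 row1 -> MISS (open row1); precharges=3
Acc 8: bank0 row1 -> HIT
Acc 9: bank2 row0 -> MISS (open row0); precharges=4
Acc 10: bank2 row1 -> MISS (open row1); precharges=5
Acc 11: bank2 row1 -> HIT
Acc 12: bank0 row1 -> HIT
Acc 13: bank1 row1 -> MISS (open row1); precharges=6

Answer: 6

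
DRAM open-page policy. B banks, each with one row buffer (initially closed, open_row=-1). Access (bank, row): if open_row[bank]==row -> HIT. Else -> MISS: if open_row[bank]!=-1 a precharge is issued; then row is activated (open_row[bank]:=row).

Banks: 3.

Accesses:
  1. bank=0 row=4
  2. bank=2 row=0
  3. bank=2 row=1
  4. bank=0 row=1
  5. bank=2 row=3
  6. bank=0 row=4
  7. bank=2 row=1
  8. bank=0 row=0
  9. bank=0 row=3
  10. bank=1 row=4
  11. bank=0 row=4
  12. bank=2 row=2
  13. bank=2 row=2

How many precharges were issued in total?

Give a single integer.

Answer: 9

Derivation:
Acc 1: bank0 row4 -> MISS (open row4); precharges=0
Acc 2: bank2 row0 -> MISS (open row0); precharges=0
Acc 3: bank2 row1 -> MISS (open row1); precharges=1
Acc 4: bank0 row1 -> MISS (open row1); precharges=2
Acc 5: bank2 row3 -> MISS (open row3); precharges=3
Acc 6: bank0 row4 -> MISS (open row4); precharges=4
Acc 7: bank2 row1 -> MISS (open row1); precharges=5
Acc 8: bank0 row0 -> MISS (open row0); precharges=6
Acc 9: bank0 row3 -> MISS (open row3); precharges=7
Acc 10: bank1 row4 -> MISS (open row4); precharges=7
Acc 11: bank0 row4 -> MISS (open row4); precharges=8
Acc 12: bank2 row2 -> MISS (open row2); precharges=9
Acc 13: bank2 row2 -> HIT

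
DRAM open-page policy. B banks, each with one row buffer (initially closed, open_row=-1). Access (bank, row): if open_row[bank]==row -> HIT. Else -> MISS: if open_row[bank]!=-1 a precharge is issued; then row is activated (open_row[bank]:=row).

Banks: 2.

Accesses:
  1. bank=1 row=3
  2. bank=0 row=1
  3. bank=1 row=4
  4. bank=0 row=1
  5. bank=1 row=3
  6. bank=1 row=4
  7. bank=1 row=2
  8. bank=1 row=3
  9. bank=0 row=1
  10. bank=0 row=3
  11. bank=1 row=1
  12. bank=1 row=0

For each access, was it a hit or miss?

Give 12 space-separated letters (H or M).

Answer: M M M H M M M M H M M M

Derivation:
Acc 1: bank1 row3 -> MISS (open row3); precharges=0
Acc 2: bank0 row1 -> MISS (open row1); precharges=0
Acc 3: bank1 row4 -> MISS (open row4); precharges=1
Acc 4: bank0 row1 -> HIT
Acc 5: bank1 row3 -> MISS (open row3); precharges=2
Acc 6: bank1 row4 -> MISS (open row4); precharges=3
Acc 7: bank1 row2 -> MISS (open row2); precharges=4
Acc 8: bank1 row3 -> MISS (open row3); precharges=5
Acc 9: bank0 row1 -> HIT
Acc 10: bank0 row3 -> MISS (open row3); precharges=6
Acc 11: bank1 row1 -> MISS (open row1); precharges=7
Acc 12: bank1 row0 -> MISS (open row0); precharges=8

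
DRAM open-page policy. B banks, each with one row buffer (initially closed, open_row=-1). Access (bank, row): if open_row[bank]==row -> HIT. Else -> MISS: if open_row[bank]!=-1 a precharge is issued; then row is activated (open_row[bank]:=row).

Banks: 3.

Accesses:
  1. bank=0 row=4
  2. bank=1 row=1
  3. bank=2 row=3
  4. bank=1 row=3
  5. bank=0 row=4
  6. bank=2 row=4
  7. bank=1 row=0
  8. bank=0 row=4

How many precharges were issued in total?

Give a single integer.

Acc 1: bank0 row4 -> MISS (open row4); precharges=0
Acc 2: bank1 row1 -> MISS (open row1); precharges=0
Acc 3: bank2 row3 -> MISS (open row3); precharges=0
Acc 4: bank1 row3 -> MISS (open row3); precharges=1
Acc 5: bank0 row4 -> HIT
Acc 6: bank2 row4 -> MISS (open row4); precharges=2
Acc 7: bank1 row0 -> MISS (open row0); precharges=3
Acc 8: bank0 row4 -> HIT

Answer: 3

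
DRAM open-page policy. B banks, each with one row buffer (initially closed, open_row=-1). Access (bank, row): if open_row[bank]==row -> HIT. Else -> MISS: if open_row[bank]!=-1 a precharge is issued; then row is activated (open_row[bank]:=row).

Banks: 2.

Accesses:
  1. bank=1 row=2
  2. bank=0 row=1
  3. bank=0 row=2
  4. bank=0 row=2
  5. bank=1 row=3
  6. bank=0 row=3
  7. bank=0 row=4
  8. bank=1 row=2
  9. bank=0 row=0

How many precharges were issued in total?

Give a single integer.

Answer: 6

Derivation:
Acc 1: bank1 row2 -> MISS (open row2); precharges=0
Acc 2: bank0 row1 -> MISS (open row1); precharges=0
Acc 3: bank0 row2 -> MISS (open row2); precharges=1
Acc 4: bank0 row2 -> HIT
Acc 5: bank1 row3 -> MISS (open row3); precharges=2
Acc 6: bank0 row3 -> MISS (open row3); precharges=3
Acc 7: bank0 row4 -> MISS (open row4); precharges=4
Acc 8: bank1 row2 -> MISS (open row2); precharges=5
Acc 9: bank0 row0 -> MISS (open row0); precharges=6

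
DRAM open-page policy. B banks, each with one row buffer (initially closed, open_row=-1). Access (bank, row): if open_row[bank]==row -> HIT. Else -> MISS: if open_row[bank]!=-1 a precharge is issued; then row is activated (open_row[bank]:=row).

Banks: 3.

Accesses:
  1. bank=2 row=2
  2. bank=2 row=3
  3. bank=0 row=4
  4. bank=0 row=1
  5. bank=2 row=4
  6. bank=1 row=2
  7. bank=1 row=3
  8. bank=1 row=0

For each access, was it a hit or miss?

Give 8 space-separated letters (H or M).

Acc 1: bank2 row2 -> MISS (open row2); precharges=0
Acc 2: bank2 row3 -> MISS (open row3); precharges=1
Acc 3: bank0 row4 -> MISS (open row4); precharges=1
Acc 4: bank0 row1 -> MISS (open row1); precharges=2
Acc 5: bank2 row4 -> MISS (open row4); precharges=3
Acc 6: bank1 row2 -> MISS (open row2); precharges=3
Acc 7: bank1 row3 -> MISS (open row3); precharges=4
Acc 8: bank1 row0 -> MISS (open row0); precharges=5

Answer: M M M M M M M M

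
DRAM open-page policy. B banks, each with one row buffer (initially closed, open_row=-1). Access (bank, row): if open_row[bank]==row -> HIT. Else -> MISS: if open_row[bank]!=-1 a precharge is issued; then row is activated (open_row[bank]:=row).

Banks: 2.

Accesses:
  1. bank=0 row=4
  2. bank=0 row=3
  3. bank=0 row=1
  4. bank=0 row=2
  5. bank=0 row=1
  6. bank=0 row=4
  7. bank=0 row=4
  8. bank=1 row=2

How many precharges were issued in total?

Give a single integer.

Answer: 5

Derivation:
Acc 1: bank0 row4 -> MISS (open row4); precharges=0
Acc 2: bank0 row3 -> MISS (open row3); precharges=1
Acc 3: bank0 row1 -> MISS (open row1); precharges=2
Acc 4: bank0 row2 -> MISS (open row2); precharges=3
Acc 5: bank0 row1 -> MISS (open row1); precharges=4
Acc 6: bank0 row4 -> MISS (open row4); precharges=5
Acc 7: bank0 row4 -> HIT
Acc 8: bank1 row2 -> MISS (open row2); precharges=5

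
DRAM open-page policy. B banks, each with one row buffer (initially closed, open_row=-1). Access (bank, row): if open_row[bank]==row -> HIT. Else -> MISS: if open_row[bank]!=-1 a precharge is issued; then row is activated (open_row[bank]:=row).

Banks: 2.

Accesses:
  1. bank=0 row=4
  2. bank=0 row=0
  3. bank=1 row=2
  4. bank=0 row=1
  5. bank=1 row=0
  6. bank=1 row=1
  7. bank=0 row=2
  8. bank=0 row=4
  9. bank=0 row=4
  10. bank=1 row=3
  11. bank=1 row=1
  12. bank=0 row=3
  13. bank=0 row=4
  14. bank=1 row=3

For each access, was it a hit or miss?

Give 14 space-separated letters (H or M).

Answer: M M M M M M M M H M M M M M

Derivation:
Acc 1: bank0 row4 -> MISS (open row4); precharges=0
Acc 2: bank0 row0 -> MISS (open row0); precharges=1
Acc 3: bank1 row2 -> MISS (open row2); precharges=1
Acc 4: bank0 row1 -> MISS (open row1); precharges=2
Acc 5: bank1 row0 -> MISS (open row0); precharges=3
Acc 6: bank1 row1 -> MISS (open row1); precharges=4
Acc 7: bank0 row2 -> MISS (open row2); precharges=5
Acc 8: bank0 row4 -> MISS (open row4); precharges=6
Acc 9: bank0 row4 -> HIT
Acc 10: bank1 row3 -> MISS (open row3); precharges=7
Acc 11: bank1 row1 -> MISS (open row1); precharges=8
Acc 12: bank0 row3 -> MISS (open row3); precharges=9
Acc 13: bank0 row4 -> MISS (open row4); precharges=10
Acc 14: bank1 row3 -> MISS (open row3); precharges=11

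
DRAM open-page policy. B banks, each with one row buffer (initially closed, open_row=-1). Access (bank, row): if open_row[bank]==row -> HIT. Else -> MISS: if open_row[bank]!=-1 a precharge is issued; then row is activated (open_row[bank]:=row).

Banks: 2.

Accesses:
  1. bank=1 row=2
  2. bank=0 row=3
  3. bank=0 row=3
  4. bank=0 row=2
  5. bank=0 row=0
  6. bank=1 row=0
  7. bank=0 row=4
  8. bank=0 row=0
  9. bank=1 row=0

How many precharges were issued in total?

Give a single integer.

Answer: 5

Derivation:
Acc 1: bank1 row2 -> MISS (open row2); precharges=0
Acc 2: bank0 row3 -> MISS (open row3); precharges=0
Acc 3: bank0 row3 -> HIT
Acc 4: bank0 row2 -> MISS (open row2); precharges=1
Acc 5: bank0 row0 -> MISS (open row0); precharges=2
Acc 6: bank1 row0 -> MISS (open row0); precharges=3
Acc 7: bank0 row4 -> MISS (open row4); precharges=4
Acc 8: bank0 row0 -> MISS (open row0); precharges=5
Acc 9: bank1 row0 -> HIT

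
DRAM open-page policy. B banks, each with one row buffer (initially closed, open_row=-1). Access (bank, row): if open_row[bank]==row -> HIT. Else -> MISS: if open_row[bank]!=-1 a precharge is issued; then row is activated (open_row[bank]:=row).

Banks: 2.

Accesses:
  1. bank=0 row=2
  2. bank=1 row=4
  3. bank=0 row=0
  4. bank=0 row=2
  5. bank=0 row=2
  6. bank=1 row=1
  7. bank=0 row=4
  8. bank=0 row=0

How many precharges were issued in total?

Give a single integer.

Answer: 5

Derivation:
Acc 1: bank0 row2 -> MISS (open row2); precharges=0
Acc 2: bank1 row4 -> MISS (open row4); precharges=0
Acc 3: bank0 row0 -> MISS (open row0); precharges=1
Acc 4: bank0 row2 -> MISS (open row2); precharges=2
Acc 5: bank0 row2 -> HIT
Acc 6: bank1 row1 -> MISS (open row1); precharges=3
Acc 7: bank0 row4 -> MISS (open row4); precharges=4
Acc 8: bank0 row0 -> MISS (open row0); precharges=5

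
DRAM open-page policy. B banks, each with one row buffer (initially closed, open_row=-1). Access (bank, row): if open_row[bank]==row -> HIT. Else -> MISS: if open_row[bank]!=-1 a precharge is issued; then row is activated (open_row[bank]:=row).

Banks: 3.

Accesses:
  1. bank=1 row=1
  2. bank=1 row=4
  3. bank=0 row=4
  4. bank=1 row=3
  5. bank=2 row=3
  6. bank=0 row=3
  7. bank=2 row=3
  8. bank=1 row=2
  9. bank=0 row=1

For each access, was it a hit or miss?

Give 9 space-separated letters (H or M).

Acc 1: bank1 row1 -> MISS (open row1); precharges=0
Acc 2: bank1 row4 -> MISS (open row4); precharges=1
Acc 3: bank0 row4 -> MISS (open row4); precharges=1
Acc 4: bank1 row3 -> MISS (open row3); precharges=2
Acc 5: bank2 row3 -> MISS (open row3); precharges=2
Acc 6: bank0 row3 -> MISS (open row3); precharges=3
Acc 7: bank2 row3 -> HIT
Acc 8: bank1 row2 -> MISS (open row2); precharges=4
Acc 9: bank0 row1 -> MISS (open row1); precharges=5

Answer: M M M M M M H M M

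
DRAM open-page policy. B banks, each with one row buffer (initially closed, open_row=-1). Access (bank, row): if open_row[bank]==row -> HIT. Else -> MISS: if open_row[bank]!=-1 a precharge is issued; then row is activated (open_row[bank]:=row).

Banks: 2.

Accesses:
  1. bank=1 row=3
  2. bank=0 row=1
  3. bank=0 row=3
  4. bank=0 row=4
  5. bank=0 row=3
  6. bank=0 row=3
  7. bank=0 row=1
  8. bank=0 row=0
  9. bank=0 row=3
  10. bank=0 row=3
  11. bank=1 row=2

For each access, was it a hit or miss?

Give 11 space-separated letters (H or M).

Acc 1: bank1 row3 -> MISS (open row3); precharges=0
Acc 2: bank0 row1 -> MISS (open row1); precharges=0
Acc 3: bank0 row3 -> MISS (open row3); precharges=1
Acc 4: bank0 row4 -> MISS (open row4); precharges=2
Acc 5: bank0 row3 -> MISS (open row3); precharges=3
Acc 6: bank0 row3 -> HIT
Acc 7: bank0 row1 -> MISS (open row1); precharges=4
Acc 8: bank0 row0 -> MISS (open row0); precharges=5
Acc 9: bank0 row3 -> MISS (open row3); precharges=6
Acc 10: bank0 row3 -> HIT
Acc 11: bank1 row2 -> MISS (open row2); precharges=7

Answer: M M M M M H M M M H M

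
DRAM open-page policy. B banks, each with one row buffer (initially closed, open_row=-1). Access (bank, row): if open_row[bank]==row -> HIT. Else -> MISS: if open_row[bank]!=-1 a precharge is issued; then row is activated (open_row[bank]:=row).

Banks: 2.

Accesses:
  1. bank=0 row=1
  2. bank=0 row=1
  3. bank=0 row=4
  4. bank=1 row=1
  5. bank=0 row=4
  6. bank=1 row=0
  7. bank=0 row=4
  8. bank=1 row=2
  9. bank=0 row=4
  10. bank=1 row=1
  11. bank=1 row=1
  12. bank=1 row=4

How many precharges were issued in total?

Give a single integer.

Answer: 5

Derivation:
Acc 1: bank0 row1 -> MISS (open row1); precharges=0
Acc 2: bank0 row1 -> HIT
Acc 3: bank0 row4 -> MISS (open row4); precharges=1
Acc 4: bank1 row1 -> MISS (open row1); precharges=1
Acc 5: bank0 row4 -> HIT
Acc 6: bank1 row0 -> MISS (open row0); precharges=2
Acc 7: bank0 row4 -> HIT
Acc 8: bank1 row2 -> MISS (open row2); precharges=3
Acc 9: bank0 row4 -> HIT
Acc 10: bank1 row1 -> MISS (open row1); precharges=4
Acc 11: bank1 row1 -> HIT
Acc 12: bank1 row4 -> MISS (open row4); precharges=5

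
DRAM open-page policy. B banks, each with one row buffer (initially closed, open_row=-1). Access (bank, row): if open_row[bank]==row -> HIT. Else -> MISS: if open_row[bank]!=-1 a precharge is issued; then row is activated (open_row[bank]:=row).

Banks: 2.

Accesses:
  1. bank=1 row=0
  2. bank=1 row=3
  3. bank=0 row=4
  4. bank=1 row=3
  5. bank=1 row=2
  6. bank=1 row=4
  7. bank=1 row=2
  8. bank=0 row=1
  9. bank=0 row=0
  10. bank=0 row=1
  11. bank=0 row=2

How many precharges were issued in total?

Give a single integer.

Answer: 8

Derivation:
Acc 1: bank1 row0 -> MISS (open row0); precharges=0
Acc 2: bank1 row3 -> MISS (open row3); precharges=1
Acc 3: bank0 row4 -> MISS (open row4); precharges=1
Acc 4: bank1 row3 -> HIT
Acc 5: bank1 row2 -> MISS (open row2); precharges=2
Acc 6: bank1 row4 -> MISS (open row4); precharges=3
Acc 7: bank1 row2 -> MISS (open row2); precharges=4
Acc 8: bank0 row1 -> MISS (open row1); precharges=5
Acc 9: bank0 row0 -> MISS (open row0); precharges=6
Acc 10: bank0 row1 -> MISS (open row1); precharges=7
Acc 11: bank0 row2 -> MISS (open row2); precharges=8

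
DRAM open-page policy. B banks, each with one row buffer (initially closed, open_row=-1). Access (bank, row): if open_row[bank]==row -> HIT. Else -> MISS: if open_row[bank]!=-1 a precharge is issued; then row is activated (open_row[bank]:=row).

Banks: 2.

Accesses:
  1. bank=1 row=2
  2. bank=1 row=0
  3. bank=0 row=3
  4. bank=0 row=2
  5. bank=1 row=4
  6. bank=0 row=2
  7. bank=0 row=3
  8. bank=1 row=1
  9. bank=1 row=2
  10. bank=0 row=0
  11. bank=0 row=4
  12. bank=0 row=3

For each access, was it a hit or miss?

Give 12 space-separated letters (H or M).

Answer: M M M M M H M M M M M M

Derivation:
Acc 1: bank1 row2 -> MISS (open row2); precharges=0
Acc 2: bank1 row0 -> MISS (open row0); precharges=1
Acc 3: bank0 row3 -> MISS (open row3); precharges=1
Acc 4: bank0 row2 -> MISS (open row2); precharges=2
Acc 5: bank1 row4 -> MISS (open row4); precharges=3
Acc 6: bank0 row2 -> HIT
Acc 7: bank0 row3 -> MISS (open row3); precharges=4
Acc 8: bank1 row1 -> MISS (open row1); precharges=5
Acc 9: bank1 row2 -> MISS (open row2); precharges=6
Acc 10: bank0 row0 -> MISS (open row0); precharges=7
Acc 11: bank0 row4 -> MISS (open row4); precharges=8
Acc 12: bank0 row3 -> MISS (open row3); precharges=9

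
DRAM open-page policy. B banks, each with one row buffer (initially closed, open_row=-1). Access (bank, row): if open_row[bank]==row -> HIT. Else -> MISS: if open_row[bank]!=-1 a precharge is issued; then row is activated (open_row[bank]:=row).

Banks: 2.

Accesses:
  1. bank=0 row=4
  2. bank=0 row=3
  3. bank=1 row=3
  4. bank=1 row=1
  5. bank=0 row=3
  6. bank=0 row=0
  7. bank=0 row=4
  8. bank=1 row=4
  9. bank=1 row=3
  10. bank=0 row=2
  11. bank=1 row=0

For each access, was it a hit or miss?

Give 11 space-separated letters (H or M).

Acc 1: bank0 row4 -> MISS (open row4); precharges=0
Acc 2: bank0 row3 -> MISS (open row3); precharges=1
Acc 3: bank1 row3 -> MISS (open row3); precharges=1
Acc 4: bank1 row1 -> MISS (open row1); precharges=2
Acc 5: bank0 row3 -> HIT
Acc 6: bank0 row0 -> MISS (open row0); precharges=3
Acc 7: bank0 row4 -> MISS (open row4); precharges=4
Acc 8: bank1 row4 -> MISS (open row4); precharges=5
Acc 9: bank1 row3 -> MISS (open row3); precharges=6
Acc 10: bank0 row2 -> MISS (open row2); precharges=7
Acc 11: bank1 row0 -> MISS (open row0); precharges=8

Answer: M M M M H M M M M M M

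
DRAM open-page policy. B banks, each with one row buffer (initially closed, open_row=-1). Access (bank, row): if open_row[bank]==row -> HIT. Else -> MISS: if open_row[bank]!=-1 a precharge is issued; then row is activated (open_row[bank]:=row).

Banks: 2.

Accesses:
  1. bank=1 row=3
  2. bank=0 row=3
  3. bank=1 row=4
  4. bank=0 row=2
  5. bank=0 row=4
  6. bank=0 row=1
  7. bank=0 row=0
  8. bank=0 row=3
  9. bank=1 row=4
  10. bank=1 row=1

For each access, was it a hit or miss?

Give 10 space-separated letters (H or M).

Answer: M M M M M M M M H M

Derivation:
Acc 1: bank1 row3 -> MISS (open row3); precharges=0
Acc 2: bank0 row3 -> MISS (open row3); precharges=0
Acc 3: bank1 row4 -> MISS (open row4); precharges=1
Acc 4: bank0 row2 -> MISS (open row2); precharges=2
Acc 5: bank0 row4 -> MISS (open row4); precharges=3
Acc 6: bank0 row1 -> MISS (open row1); precharges=4
Acc 7: bank0 row0 -> MISS (open row0); precharges=5
Acc 8: bank0 row3 -> MISS (open row3); precharges=6
Acc 9: bank1 row4 -> HIT
Acc 10: bank1 row1 -> MISS (open row1); precharges=7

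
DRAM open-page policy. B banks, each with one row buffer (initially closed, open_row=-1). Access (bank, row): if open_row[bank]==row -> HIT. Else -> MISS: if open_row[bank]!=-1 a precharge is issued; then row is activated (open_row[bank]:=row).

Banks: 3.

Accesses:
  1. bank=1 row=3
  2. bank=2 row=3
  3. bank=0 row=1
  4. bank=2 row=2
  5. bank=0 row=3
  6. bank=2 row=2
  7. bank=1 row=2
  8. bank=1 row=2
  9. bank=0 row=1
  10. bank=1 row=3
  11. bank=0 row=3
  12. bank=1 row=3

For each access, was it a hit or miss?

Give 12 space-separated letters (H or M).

Acc 1: bank1 row3 -> MISS (open row3); precharges=0
Acc 2: bank2 row3 -> MISS (open row3); precharges=0
Acc 3: bank0 row1 -> MISS (open row1); precharges=0
Acc 4: bank2 row2 -> MISS (open row2); precharges=1
Acc 5: bank0 row3 -> MISS (open row3); precharges=2
Acc 6: bank2 row2 -> HIT
Acc 7: bank1 row2 -> MISS (open row2); precharges=3
Acc 8: bank1 row2 -> HIT
Acc 9: bank0 row1 -> MISS (open row1); precharges=4
Acc 10: bank1 row3 -> MISS (open row3); precharges=5
Acc 11: bank0 row3 -> MISS (open row3); precharges=6
Acc 12: bank1 row3 -> HIT

Answer: M M M M M H M H M M M H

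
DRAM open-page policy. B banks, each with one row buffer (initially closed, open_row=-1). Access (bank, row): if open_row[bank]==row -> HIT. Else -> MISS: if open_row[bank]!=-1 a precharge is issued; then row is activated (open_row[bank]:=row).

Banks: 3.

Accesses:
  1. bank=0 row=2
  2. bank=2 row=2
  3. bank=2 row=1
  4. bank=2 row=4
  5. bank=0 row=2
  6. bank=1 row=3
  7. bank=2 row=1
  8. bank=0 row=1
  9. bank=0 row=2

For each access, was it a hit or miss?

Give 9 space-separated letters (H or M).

Acc 1: bank0 row2 -> MISS (open row2); precharges=0
Acc 2: bank2 row2 -> MISS (open row2); precharges=0
Acc 3: bank2 row1 -> MISS (open row1); precharges=1
Acc 4: bank2 row4 -> MISS (open row4); precharges=2
Acc 5: bank0 row2 -> HIT
Acc 6: bank1 row3 -> MISS (open row3); precharges=2
Acc 7: bank2 row1 -> MISS (open row1); precharges=3
Acc 8: bank0 row1 -> MISS (open row1); precharges=4
Acc 9: bank0 row2 -> MISS (open row2); precharges=5

Answer: M M M M H M M M M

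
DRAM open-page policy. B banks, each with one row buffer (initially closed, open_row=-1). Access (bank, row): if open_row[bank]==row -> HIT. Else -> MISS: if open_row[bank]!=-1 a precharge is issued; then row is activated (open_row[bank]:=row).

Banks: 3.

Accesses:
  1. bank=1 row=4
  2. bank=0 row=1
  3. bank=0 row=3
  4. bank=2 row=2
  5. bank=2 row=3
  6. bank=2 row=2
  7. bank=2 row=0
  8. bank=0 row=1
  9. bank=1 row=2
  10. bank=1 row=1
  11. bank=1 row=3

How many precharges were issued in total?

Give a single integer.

Acc 1: bank1 row4 -> MISS (open row4); precharges=0
Acc 2: bank0 row1 -> MISS (open row1); precharges=0
Acc 3: bank0 row3 -> MISS (open row3); precharges=1
Acc 4: bank2 row2 -> MISS (open row2); precharges=1
Acc 5: bank2 row3 -> MISS (open row3); precharges=2
Acc 6: bank2 row2 -> MISS (open row2); precharges=3
Acc 7: bank2 row0 -> MISS (open row0); precharges=4
Acc 8: bank0 row1 -> MISS (open row1); precharges=5
Acc 9: bank1 row2 -> MISS (open row2); precharges=6
Acc 10: bank1 row1 -> MISS (open row1); precharges=7
Acc 11: bank1 row3 -> MISS (open row3); precharges=8

Answer: 8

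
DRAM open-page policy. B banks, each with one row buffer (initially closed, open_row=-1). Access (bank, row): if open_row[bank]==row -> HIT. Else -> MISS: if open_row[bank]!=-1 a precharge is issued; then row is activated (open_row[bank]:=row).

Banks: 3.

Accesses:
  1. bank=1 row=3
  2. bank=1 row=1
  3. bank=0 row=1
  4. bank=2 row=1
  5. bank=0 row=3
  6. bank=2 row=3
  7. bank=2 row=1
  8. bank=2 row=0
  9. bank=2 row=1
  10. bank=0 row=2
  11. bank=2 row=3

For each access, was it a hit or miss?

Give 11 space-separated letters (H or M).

Answer: M M M M M M M M M M M

Derivation:
Acc 1: bank1 row3 -> MISS (open row3); precharges=0
Acc 2: bank1 row1 -> MISS (open row1); precharges=1
Acc 3: bank0 row1 -> MISS (open row1); precharges=1
Acc 4: bank2 row1 -> MISS (open row1); precharges=1
Acc 5: bank0 row3 -> MISS (open row3); precharges=2
Acc 6: bank2 row3 -> MISS (open row3); precharges=3
Acc 7: bank2 row1 -> MISS (open row1); precharges=4
Acc 8: bank2 row0 -> MISS (open row0); precharges=5
Acc 9: bank2 row1 -> MISS (open row1); precharges=6
Acc 10: bank0 row2 -> MISS (open row2); precharges=7
Acc 11: bank2 row3 -> MISS (open row3); precharges=8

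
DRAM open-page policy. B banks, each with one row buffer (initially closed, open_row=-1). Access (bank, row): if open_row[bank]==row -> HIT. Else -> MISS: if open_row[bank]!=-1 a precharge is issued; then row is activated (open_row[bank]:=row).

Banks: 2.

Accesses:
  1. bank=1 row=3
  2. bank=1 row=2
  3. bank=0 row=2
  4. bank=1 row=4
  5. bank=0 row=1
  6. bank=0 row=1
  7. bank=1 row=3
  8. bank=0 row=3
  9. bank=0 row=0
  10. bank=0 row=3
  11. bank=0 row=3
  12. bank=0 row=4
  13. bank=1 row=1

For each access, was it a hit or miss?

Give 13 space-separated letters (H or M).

Answer: M M M M M H M M M M H M M

Derivation:
Acc 1: bank1 row3 -> MISS (open row3); precharges=0
Acc 2: bank1 row2 -> MISS (open row2); precharges=1
Acc 3: bank0 row2 -> MISS (open row2); precharges=1
Acc 4: bank1 row4 -> MISS (open row4); precharges=2
Acc 5: bank0 row1 -> MISS (open row1); precharges=3
Acc 6: bank0 row1 -> HIT
Acc 7: bank1 row3 -> MISS (open row3); precharges=4
Acc 8: bank0 row3 -> MISS (open row3); precharges=5
Acc 9: bank0 row0 -> MISS (open row0); precharges=6
Acc 10: bank0 row3 -> MISS (open row3); precharges=7
Acc 11: bank0 row3 -> HIT
Acc 12: bank0 row4 -> MISS (open row4); precharges=8
Acc 13: bank1 row1 -> MISS (open row1); precharges=9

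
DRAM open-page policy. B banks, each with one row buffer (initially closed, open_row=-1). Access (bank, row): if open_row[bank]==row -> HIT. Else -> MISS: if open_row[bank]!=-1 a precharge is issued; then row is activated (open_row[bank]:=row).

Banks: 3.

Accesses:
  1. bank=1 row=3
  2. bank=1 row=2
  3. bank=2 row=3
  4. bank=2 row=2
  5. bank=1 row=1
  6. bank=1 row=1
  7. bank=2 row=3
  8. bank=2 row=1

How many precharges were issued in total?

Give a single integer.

Acc 1: bank1 row3 -> MISS (open row3); precharges=0
Acc 2: bank1 row2 -> MISS (open row2); precharges=1
Acc 3: bank2 row3 -> MISS (open row3); precharges=1
Acc 4: bank2 row2 -> MISS (open row2); precharges=2
Acc 5: bank1 row1 -> MISS (open row1); precharges=3
Acc 6: bank1 row1 -> HIT
Acc 7: bank2 row3 -> MISS (open row3); precharges=4
Acc 8: bank2 row1 -> MISS (open row1); precharges=5

Answer: 5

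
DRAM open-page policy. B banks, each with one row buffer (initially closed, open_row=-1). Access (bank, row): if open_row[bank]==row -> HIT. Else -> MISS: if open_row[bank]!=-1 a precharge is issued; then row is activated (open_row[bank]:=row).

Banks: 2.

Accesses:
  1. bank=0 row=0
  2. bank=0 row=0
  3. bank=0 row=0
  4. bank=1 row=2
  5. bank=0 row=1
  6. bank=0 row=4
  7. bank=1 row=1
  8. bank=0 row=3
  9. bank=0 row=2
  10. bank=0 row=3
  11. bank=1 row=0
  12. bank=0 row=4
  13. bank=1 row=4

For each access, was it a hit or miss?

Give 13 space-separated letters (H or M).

Acc 1: bank0 row0 -> MISS (open row0); precharges=0
Acc 2: bank0 row0 -> HIT
Acc 3: bank0 row0 -> HIT
Acc 4: bank1 row2 -> MISS (open row2); precharges=0
Acc 5: bank0 row1 -> MISS (open row1); precharges=1
Acc 6: bank0 row4 -> MISS (open row4); precharges=2
Acc 7: bank1 row1 -> MISS (open row1); precharges=3
Acc 8: bank0 row3 -> MISS (open row3); precharges=4
Acc 9: bank0 row2 -> MISS (open row2); precharges=5
Acc 10: bank0 row3 -> MISS (open row3); precharges=6
Acc 11: bank1 row0 -> MISS (open row0); precharges=7
Acc 12: bank0 row4 -> MISS (open row4); precharges=8
Acc 13: bank1 row4 -> MISS (open row4); precharges=9

Answer: M H H M M M M M M M M M M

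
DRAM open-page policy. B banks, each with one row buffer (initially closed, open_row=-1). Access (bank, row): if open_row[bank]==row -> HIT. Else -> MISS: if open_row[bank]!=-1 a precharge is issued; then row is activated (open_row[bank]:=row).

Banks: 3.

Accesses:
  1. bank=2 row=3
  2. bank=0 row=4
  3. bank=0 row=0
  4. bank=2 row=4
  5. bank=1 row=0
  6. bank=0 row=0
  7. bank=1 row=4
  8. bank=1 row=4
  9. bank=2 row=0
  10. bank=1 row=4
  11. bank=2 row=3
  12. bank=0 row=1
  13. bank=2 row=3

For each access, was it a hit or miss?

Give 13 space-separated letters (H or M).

Acc 1: bank2 row3 -> MISS (open row3); precharges=0
Acc 2: bank0 row4 -> MISS (open row4); precharges=0
Acc 3: bank0 row0 -> MISS (open row0); precharges=1
Acc 4: bank2 row4 -> MISS (open row4); precharges=2
Acc 5: bank1 row0 -> MISS (open row0); precharges=2
Acc 6: bank0 row0 -> HIT
Acc 7: bank1 row4 -> MISS (open row4); precharges=3
Acc 8: bank1 row4 -> HIT
Acc 9: bank2 row0 -> MISS (open row0); precharges=4
Acc 10: bank1 row4 -> HIT
Acc 11: bank2 row3 -> MISS (open row3); precharges=5
Acc 12: bank0 row1 -> MISS (open row1); precharges=6
Acc 13: bank2 row3 -> HIT

Answer: M M M M M H M H M H M M H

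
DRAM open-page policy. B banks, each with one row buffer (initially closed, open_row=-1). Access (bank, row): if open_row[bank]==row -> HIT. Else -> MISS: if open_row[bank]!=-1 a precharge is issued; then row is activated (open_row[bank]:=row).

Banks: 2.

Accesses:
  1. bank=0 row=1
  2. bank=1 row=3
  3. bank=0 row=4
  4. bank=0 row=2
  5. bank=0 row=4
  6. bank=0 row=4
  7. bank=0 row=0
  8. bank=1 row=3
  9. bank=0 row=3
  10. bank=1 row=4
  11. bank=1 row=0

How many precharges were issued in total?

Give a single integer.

Answer: 7

Derivation:
Acc 1: bank0 row1 -> MISS (open row1); precharges=0
Acc 2: bank1 row3 -> MISS (open row3); precharges=0
Acc 3: bank0 row4 -> MISS (open row4); precharges=1
Acc 4: bank0 row2 -> MISS (open row2); precharges=2
Acc 5: bank0 row4 -> MISS (open row4); precharges=3
Acc 6: bank0 row4 -> HIT
Acc 7: bank0 row0 -> MISS (open row0); precharges=4
Acc 8: bank1 row3 -> HIT
Acc 9: bank0 row3 -> MISS (open row3); precharges=5
Acc 10: bank1 row4 -> MISS (open row4); precharges=6
Acc 11: bank1 row0 -> MISS (open row0); precharges=7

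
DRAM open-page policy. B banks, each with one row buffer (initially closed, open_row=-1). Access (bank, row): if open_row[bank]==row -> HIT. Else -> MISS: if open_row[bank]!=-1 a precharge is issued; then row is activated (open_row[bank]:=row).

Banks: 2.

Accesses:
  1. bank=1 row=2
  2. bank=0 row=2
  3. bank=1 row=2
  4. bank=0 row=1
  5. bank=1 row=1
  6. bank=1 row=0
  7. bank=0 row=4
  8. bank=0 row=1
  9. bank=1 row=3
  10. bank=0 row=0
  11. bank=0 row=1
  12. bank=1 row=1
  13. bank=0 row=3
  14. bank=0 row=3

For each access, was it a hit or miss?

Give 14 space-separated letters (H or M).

Acc 1: bank1 row2 -> MISS (open row2); precharges=0
Acc 2: bank0 row2 -> MISS (open row2); precharges=0
Acc 3: bank1 row2 -> HIT
Acc 4: bank0 row1 -> MISS (open row1); precharges=1
Acc 5: bank1 row1 -> MISS (open row1); precharges=2
Acc 6: bank1 row0 -> MISS (open row0); precharges=3
Acc 7: bank0 row4 -> MISS (open row4); precharges=4
Acc 8: bank0 row1 -> MISS (open row1); precharges=5
Acc 9: bank1 row3 -> MISS (open row3); precharges=6
Acc 10: bank0 row0 -> MISS (open row0); precharges=7
Acc 11: bank0 row1 -> MISS (open row1); precharges=8
Acc 12: bank1 row1 -> MISS (open row1); precharges=9
Acc 13: bank0 row3 -> MISS (open row3); precharges=10
Acc 14: bank0 row3 -> HIT

Answer: M M H M M M M M M M M M M H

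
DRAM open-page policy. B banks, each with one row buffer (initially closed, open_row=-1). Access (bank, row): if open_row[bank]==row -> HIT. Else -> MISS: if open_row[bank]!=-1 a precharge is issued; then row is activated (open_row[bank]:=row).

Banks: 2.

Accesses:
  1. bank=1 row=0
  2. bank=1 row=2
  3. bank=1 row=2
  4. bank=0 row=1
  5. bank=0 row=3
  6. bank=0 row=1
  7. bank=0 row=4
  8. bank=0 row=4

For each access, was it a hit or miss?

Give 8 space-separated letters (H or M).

Answer: M M H M M M M H

Derivation:
Acc 1: bank1 row0 -> MISS (open row0); precharges=0
Acc 2: bank1 row2 -> MISS (open row2); precharges=1
Acc 3: bank1 row2 -> HIT
Acc 4: bank0 row1 -> MISS (open row1); precharges=1
Acc 5: bank0 row3 -> MISS (open row3); precharges=2
Acc 6: bank0 row1 -> MISS (open row1); precharges=3
Acc 7: bank0 row4 -> MISS (open row4); precharges=4
Acc 8: bank0 row4 -> HIT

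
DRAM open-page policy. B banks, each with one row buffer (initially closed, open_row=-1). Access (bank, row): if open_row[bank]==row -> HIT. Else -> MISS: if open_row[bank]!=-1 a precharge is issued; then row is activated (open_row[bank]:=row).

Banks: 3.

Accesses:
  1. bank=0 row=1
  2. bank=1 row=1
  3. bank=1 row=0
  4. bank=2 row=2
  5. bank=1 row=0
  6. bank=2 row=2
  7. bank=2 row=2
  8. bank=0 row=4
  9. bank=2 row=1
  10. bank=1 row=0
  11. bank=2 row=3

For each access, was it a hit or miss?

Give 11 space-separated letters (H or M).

Acc 1: bank0 row1 -> MISS (open row1); precharges=0
Acc 2: bank1 row1 -> MISS (open row1); precharges=0
Acc 3: bank1 row0 -> MISS (open row0); precharges=1
Acc 4: bank2 row2 -> MISS (open row2); precharges=1
Acc 5: bank1 row0 -> HIT
Acc 6: bank2 row2 -> HIT
Acc 7: bank2 row2 -> HIT
Acc 8: bank0 row4 -> MISS (open row4); precharges=2
Acc 9: bank2 row1 -> MISS (open row1); precharges=3
Acc 10: bank1 row0 -> HIT
Acc 11: bank2 row3 -> MISS (open row3); precharges=4

Answer: M M M M H H H M M H M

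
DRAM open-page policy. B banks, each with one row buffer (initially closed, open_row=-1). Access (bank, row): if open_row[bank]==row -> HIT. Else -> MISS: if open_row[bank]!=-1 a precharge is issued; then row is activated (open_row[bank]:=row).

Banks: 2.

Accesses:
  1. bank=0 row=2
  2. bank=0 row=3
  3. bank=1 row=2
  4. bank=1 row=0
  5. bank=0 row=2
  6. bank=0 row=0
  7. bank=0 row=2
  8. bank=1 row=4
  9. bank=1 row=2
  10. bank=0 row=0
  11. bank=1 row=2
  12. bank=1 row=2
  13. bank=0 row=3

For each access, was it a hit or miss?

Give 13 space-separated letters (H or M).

Answer: M M M M M M M M M M H H M

Derivation:
Acc 1: bank0 row2 -> MISS (open row2); precharges=0
Acc 2: bank0 row3 -> MISS (open row3); precharges=1
Acc 3: bank1 row2 -> MISS (open row2); precharges=1
Acc 4: bank1 row0 -> MISS (open row0); precharges=2
Acc 5: bank0 row2 -> MISS (open row2); precharges=3
Acc 6: bank0 row0 -> MISS (open row0); precharges=4
Acc 7: bank0 row2 -> MISS (open row2); precharges=5
Acc 8: bank1 row4 -> MISS (open row4); precharges=6
Acc 9: bank1 row2 -> MISS (open row2); precharges=7
Acc 10: bank0 row0 -> MISS (open row0); precharges=8
Acc 11: bank1 row2 -> HIT
Acc 12: bank1 row2 -> HIT
Acc 13: bank0 row3 -> MISS (open row3); precharges=9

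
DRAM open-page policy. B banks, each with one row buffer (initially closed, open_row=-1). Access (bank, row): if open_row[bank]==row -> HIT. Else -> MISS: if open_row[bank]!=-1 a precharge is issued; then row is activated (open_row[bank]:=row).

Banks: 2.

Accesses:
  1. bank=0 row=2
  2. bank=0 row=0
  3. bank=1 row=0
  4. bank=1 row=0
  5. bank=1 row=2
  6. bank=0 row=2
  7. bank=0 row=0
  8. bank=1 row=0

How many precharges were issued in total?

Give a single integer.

Answer: 5

Derivation:
Acc 1: bank0 row2 -> MISS (open row2); precharges=0
Acc 2: bank0 row0 -> MISS (open row0); precharges=1
Acc 3: bank1 row0 -> MISS (open row0); precharges=1
Acc 4: bank1 row0 -> HIT
Acc 5: bank1 row2 -> MISS (open row2); precharges=2
Acc 6: bank0 row2 -> MISS (open row2); precharges=3
Acc 7: bank0 row0 -> MISS (open row0); precharges=4
Acc 8: bank1 row0 -> MISS (open row0); precharges=5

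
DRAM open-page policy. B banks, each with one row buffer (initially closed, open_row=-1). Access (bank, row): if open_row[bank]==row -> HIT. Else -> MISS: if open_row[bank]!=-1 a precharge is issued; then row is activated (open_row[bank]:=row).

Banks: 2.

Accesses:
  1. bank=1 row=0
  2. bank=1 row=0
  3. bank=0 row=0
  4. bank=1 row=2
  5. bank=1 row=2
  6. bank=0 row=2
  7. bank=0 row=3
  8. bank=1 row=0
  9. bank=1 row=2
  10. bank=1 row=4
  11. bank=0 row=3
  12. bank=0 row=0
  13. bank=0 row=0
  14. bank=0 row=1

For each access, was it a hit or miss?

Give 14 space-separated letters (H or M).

Acc 1: bank1 row0 -> MISS (open row0); precharges=0
Acc 2: bank1 row0 -> HIT
Acc 3: bank0 row0 -> MISS (open row0); precharges=0
Acc 4: bank1 row2 -> MISS (open row2); precharges=1
Acc 5: bank1 row2 -> HIT
Acc 6: bank0 row2 -> MISS (open row2); precharges=2
Acc 7: bank0 row3 -> MISS (open row3); precharges=3
Acc 8: bank1 row0 -> MISS (open row0); precharges=4
Acc 9: bank1 row2 -> MISS (open row2); precharges=5
Acc 10: bank1 row4 -> MISS (open row4); precharges=6
Acc 11: bank0 row3 -> HIT
Acc 12: bank0 row0 -> MISS (open row0); precharges=7
Acc 13: bank0 row0 -> HIT
Acc 14: bank0 row1 -> MISS (open row1); precharges=8

Answer: M H M M H M M M M M H M H M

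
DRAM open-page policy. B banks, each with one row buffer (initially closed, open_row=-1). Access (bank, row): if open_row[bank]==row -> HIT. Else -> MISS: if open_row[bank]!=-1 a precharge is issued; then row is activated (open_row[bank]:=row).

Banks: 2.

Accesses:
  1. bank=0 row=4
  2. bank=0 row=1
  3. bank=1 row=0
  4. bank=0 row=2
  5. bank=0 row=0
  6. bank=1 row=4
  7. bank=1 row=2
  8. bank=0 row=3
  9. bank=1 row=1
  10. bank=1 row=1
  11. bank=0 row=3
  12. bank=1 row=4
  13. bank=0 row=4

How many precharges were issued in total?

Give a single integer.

Acc 1: bank0 row4 -> MISS (open row4); precharges=0
Acc 2: bank0 row1 -> MISS (open row1); precharges=1
Acc 3: bank1 row0 -> MISS (open row0); precharges=1
Acc 4: bank0 row2 -> MISS (open row2); precharges=2
Acc 5: bank0 row0 -> MISS (open row0); precharges=3
Acc 6: bank1 row4 -> MISS (open row4); precharges=4
Acc 7: bank1 row2 -> MISS (open row2); precharges=5
Acc 8: bank0 row3 -> MISS (open row3); precharges=6
Acc 9: bank1 row1 -> MISS (open row1); precharges=7
Acc 10: bank1 row1 -> HIT
Acc 11: bank0 row3 -> HIT
Acc 12: bank1 row4 -> MISS (open row4); precharges=8
Acc 13: bank0 row4 -> MISS (open row4); precharges=9

Answer: 9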